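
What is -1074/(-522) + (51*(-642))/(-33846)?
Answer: 1484498/490767 ≈ 3.0249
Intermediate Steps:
-1074/(-522) + (51*(-642))/(-33846) = -1074*(-1/522) - 32742*(-1/33846) = 179/87 + 5457/5641 = 1484498/490767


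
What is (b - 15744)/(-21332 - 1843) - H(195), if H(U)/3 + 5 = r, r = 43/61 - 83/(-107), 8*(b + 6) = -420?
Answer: 226693559/20168430 ≈ 11.240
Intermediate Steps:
b = -117/2 (b = -6 + (⅛)*(-420) = -6 - 105/2 = -117/2 ≈ -58.500)
r = 9664/6527 (r = 43*(1/61) - 83*(-1/107) = 43/61 + 83/107 = 9664/6527 ≈ 1.4806)
H(U) = -68913/6527 (H(U) = -15 + 3*(9664/6527) = -15 + 28992/6527 = -68913/6527)
(b - 15744)/(-21332 - 1843) - H(195) = (-117/2 - 15744)/(-21332 - 1843) - 1*(-68913/6527) = -31605/2/(-23175) + 68913/6527 = -31605/2*(-1/23175) + 68913/6527 = 2107/3090 + 68913/6527 = 226693559/20168430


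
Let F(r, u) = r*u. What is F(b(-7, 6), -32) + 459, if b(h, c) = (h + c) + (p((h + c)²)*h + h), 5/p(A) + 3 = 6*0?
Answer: 1025/3 ≈ 341.67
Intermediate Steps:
p(A) = -5/3 (p(A) = 5/(-3 + 6*0) = 5/(-3 + 0) = 5/(-3) = 5*(-⅓) = -5/3)
b(h, c) = c + h/3 (b(h, c) = (h + c) + (-5*h/3 + h) = (c + h) - 2*h/3 = c + h/3)
F(b(-7, 6), -32) + 459 = (6 + (⅓)*(-7))*(-32) + 459 = (6 - 7/3)*(-32) + 459 = (11/3)*(-32) + 459 = -352/3 + 459 = 1025/3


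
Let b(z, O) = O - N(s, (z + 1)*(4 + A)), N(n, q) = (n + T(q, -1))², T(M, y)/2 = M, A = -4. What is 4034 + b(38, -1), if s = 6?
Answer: 3997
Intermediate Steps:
T(M, y) = 2*M
N(n, q) = (n + 2*q)²
b(z, O) = -36 + O (b(z, O) = O - (6 + 2*((z + 1)*(4 - 4)))² = O - (6 + 2*((1 + z)*0))² = O - (6 + 2*0)² = O - (6 + 0)² = O - 1*6² = O - 1*36 = O - 36 = -36 + O)
4034 + b(38, -1) = 4034 + (-36 - 1) = 4034 - 37 = 3997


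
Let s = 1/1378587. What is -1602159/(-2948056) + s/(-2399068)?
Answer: 1324714710871408397/2437544058782488824 ≈ 0.54346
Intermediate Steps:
s = 1/1378587 ≈ 7.2538e-7
-1602159/(-2948056) + s/(-2399068) = -1602159/(-2948056) + (1/1378587)/(-2399068) = -1602159*(-1/2948056) + (1/1378587)*(-1/2399068) = 1602159/2948056 - 1/3307323956916 = 1324714710871408397/2437544058782488824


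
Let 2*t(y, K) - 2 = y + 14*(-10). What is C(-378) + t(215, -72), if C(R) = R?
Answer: -679/2 ≈ -339.50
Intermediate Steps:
t(y, K) = -69 + y/2 (t(y, K) = 1 + (y + 14*(-10))/2 = 1 + (y - 140)/2 = 1 + (-140 + y)/2 = 1 + (-70 + y/2) = -69 + y/2)
C(-378) + t(215, -72) = -378 + (-69 + (1/2)*215) = -378 + (-69 + 215/2) = -378 + 77/2 = -679/2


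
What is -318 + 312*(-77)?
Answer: -24342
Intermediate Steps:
-318 + 312*(-77) = -318 - 24024 = -24342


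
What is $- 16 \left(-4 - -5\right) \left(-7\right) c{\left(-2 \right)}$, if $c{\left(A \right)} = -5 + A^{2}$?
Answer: $-112$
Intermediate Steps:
$- 16 \left(-4 - -5\right) \left(-7\right) c{\left(-2 \right)} = - 16 \left(-4 - -5\right) \left(-7\right) \left(-5 + \left(-2\right)^{2}\right) = - 16 \left(-4 + 5\right) \left(-7\right) \left(-5 + 4\right) = - 16 \cdot 1 \left(-7\right) \left(-1\right) = \left(-16\right) \left(-7\right) \left(-1\right) = 112 \left(-1\right) = -112$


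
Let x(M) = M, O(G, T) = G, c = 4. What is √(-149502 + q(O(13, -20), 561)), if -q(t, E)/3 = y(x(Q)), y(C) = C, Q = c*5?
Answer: 3*I*√16618 ≈ 386.73*I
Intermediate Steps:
Q = 20 (Q = 4*5 = 20)
q(t, E) = -60 (q(t, E) = -3*20 = -60)
√(-149502 + q(O(13, -20), 561)) = √(-149502 - 60) = √(-149562) = 3*I*√16618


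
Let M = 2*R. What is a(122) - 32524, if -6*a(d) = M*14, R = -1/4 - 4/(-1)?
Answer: -65083/2 ≈ -32542.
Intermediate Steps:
R = 15/4 (R = -1*¼ - 4*(-1) = -¼ + 4 = 15/4 ≈ 3.7500)
M = 15/2 (M = 2*(15/4) = 15/2 ≈ 7.5000)
a(d) = -35/2 (a(d) = -5*14/4 = -⅙*105 = -35/2)
a(122) - 32524 = -35/2 - 32524 = -65083/2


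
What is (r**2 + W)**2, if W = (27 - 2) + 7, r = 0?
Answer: 1024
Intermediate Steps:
W = 32 (W = 25 + 7 = 32)
(r**2 + W)**2 = (0**2 + 32)**2 = (0 + 32)**2 = 32**2 = 1024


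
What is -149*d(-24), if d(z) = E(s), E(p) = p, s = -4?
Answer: 596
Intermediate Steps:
d(z) = -4
-149*d(-24) = -149*(-4) = 596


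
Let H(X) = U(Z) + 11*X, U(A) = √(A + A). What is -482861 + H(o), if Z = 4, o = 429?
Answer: -478142 + 2*√2 ≈ -4.7814e+5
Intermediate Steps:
U(A) = √2*√A (U(A) = √(2*A) = √2*√A)
H(X) = 2*√2 + 11*X (H(X) = √2*√4 + 11*X = √2*2 + 11*X = 2*√2 + 11*X)
-482861 + H(o) = -482861 + (2*√2 + 11*429) = -482861 + (2*√2 + 4719) = -482861 + (4719 + 2*√2) = -478142 + 2*√2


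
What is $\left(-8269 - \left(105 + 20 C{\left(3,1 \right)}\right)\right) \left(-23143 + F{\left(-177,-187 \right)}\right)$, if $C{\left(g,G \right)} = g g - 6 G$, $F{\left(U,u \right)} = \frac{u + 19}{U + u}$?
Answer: $\frac{2537394202}{13} \approx 1.9518 \cdot 10^{8}$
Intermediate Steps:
$F{\left(U,u \right)} = \frac{19 + u}{U + u}$
$C{\left(g,G \right)} = g^{2} - 6 G$
$\left(-8269 - \left(105 + 20 C{\left(3,1 \right)}\right)\right) \left(-23143 + F{\left(-177,-187 \right)}\right) = \left(-8269 - \left(105 + 20 \left(3^{2} - 6\right)\right)\right) \left(-23143 + \frac{19 - 187}{-177 - 187}\right) = \left(-8269 - \left(105 + 20 \left(9 - 6\right)\right)\right) \left(-23143 + \frac{1}{-364} \left(-168\right)\right) = \left(-8269 - 165\right) \left(-23143 - - \frac{6}{13}\right) = \left(-8269 - 165\right) \left(-23143 + \frac{6}{13}\right) = \left(-8269 - 165\right) \left(- \frac{300853}{13}\right) = \left(-8434\right) \left(- \frac{300853}{13}\right) = \frac{2537394202}{13}$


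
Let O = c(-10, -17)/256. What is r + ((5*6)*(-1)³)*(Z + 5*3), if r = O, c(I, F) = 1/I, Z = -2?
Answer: -998401/2560 ≈ -390.00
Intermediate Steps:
O = -1/2560 (O = 1/(-10*256) = -⅒*1/256 = -1/2560 ≈ -0.00039063)
r = -1/2560 ≈ -0.00039063
r + ((5*6)*(-1)³)*(Z + 5*3) = -1/2560 + ((5*6)*(-1)³)*(-2 + 5*3) = -1/2560 + (30*(-1))*(-2 + 15) = -1/2560 - 30*13 = -1/2560 - 390 = -998401/2560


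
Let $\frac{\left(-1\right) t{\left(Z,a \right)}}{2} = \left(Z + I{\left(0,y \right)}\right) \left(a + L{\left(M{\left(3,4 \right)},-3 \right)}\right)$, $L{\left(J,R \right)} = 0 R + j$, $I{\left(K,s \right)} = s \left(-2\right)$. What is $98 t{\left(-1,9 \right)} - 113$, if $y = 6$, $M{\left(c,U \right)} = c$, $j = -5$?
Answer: $10079$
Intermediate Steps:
$I{\left(K,s \right)} = - 2 s$
$L{\left(J,R \right)} = -5$ ($L{\left(J,R \right)} = 0 R - 5 = 0 - 5 = -5$)
$t{\left(Z,a \right)} = - 2 \left(-12 + Z\right) \left(-5 + a\right)$ ($t{\left(Z,a \right)} = - 2 \left(Z - 12\right) \left(a - 5\right) = - 2 \left(Z - 12\right) \left(-5 + a\right) = - 2 \left(-12 + Z\right) \left(-5 + a\right)$)
$98 t{\left(-1,9 \right)} - 113 = 98 \left(-120 + 10 \left(-1\right) + 24 \cdot 9 - \left(-2\right) 9\right) - 113 = 98 \left(-120 - 10 + 216 + 18\right) - 113 = 98 \cdot 104 - 113 = 10192 - 113 = 10079$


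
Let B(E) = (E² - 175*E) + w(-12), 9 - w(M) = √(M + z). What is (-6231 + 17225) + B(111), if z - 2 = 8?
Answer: 3899 - I*√2 ≈ 3899.0 - 1.4142*I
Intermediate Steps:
z = 10 (z = 2 + 8 = 10)
w(M) = 9 - √(10 + M) (w(M) = 9 - √(M + 10) = 9 - √(10 + M))
B(E) = 9 + E² - 175*E - I*√2 (B(E) = (E² - 175*E) + (9 - √(10 - 12)) = (E² - 175*E) + (9 - √(-2)) = (E² - 175*E) + (9 - I*√2) = 9 + E² - 175*E - I*√2)
(-6231 + 17225) + B(111) = (-6231 + 17225) + (9 + 111² - 175*111 - I*√2) = 10994 + (9 + 12321 - 19425 - I*√2) = 10994 + (-7095 - I*√2) = 3899 - I*√2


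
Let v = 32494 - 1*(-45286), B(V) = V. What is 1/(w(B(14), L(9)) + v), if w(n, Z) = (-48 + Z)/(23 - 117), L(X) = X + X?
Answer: 47/3655675 ≈ 1.2857e-5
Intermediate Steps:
L(X) = 2*X
v = 77780 (v = 32494 + 45286 = 77780)
w(n, Z) = 24/47 - Z/94 (w(n, Z) = (-48 + Z)/(-94) = (-48 + Z)*(-1/94) = 24/47 - Z/94)
1/(w(B(14), L(9)) + v) = 1/((24/47 - 9/47) + 77780) = 1/(15/47 + 77780) = 1/(3655675/47) = 47/3655675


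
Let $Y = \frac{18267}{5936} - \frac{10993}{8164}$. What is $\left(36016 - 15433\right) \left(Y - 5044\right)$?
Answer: $- \frac{1257394623722847}{12115376} \approx -1.0378 \cdot 10^{8}$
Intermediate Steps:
$Y = \frac{20969335}{12115376}$ ($Y = 18267 \cdot \frac{1}{5936} - \frac{10993}{8164} = \frac{18267}{5936} - \frac{10993}{8164} = \frac{20969335}{12115376} \approx 1.7308$)
$\left(36016 - 15433\right) \left(Y - 5044\right) = \left(36016 - 15433\right) \left(\frac{20969335}{12115376} - 5044\right) = 20583 \left(- \frac{61088987209}{12115376}\right) = - \frac{1257394623722847}{12115376}$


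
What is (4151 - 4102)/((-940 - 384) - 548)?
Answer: -49/1872 ≈ -0.026175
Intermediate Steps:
(4151 - 4102)/((-940 - 384) - 548) = 49/(-1324 - 548) = 49/(-1872) = 49*(-1/1872) = -49/1872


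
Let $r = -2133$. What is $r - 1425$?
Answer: $-3558$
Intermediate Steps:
$r - 1425 = -2133 - 1425 = -3558$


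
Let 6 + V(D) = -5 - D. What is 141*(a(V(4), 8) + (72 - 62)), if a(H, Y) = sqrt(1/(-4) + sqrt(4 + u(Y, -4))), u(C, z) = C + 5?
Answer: 1410 + 141*sqrt(-1 + 4*sqrt(17))/2 ≈ 1687.5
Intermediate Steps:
V(D) = -11 - D (V(D) = -6 + (-5 - D) = -11 - D)
u(C, z) = 5 + C
a(H, Y) = sqrt(-1/4 + sqrt(9 + Y)) (a(H, Y) = sqrt(1/(-4) + sqrt(4 + (5 + Y))) = sqrt(-1/4 + sqrt(9 + Y)))
141*(a(V(4), 8) + (72 - 62)) = 141*(sqrt(-1 + 4*sqrt(9 + 8))/2 + (72 - 62)) = 141*(sqrt(-1 + 4*sqrt(17))/2 + 10) = 141*(10 + sqrt(-1 + 4*sqrt(17))/2) = 1410 + 141*sqrt(-1 + 4*sqrt(17))/2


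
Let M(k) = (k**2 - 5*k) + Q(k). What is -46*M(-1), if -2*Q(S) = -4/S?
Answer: -184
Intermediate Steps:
Q(S) = 2/S (Q(S) = -(-2)/S = 2/S)
M(k) = k**2 - 5*k + 2/k (M(k) = (k**2 - 5*k) + 2/k = k**2 - 5*k + 2/k)
-46*M(-1) = -46*(2 + (-1)**2*(-5 - 1))/(-1) = -(-46)*(2 + 1*(-6)) = -(-46)*(2 - 6) = -(-46)*(-4) = -46*4 = -184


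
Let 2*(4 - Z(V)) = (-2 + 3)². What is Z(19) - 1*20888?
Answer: -41769/2 ≈ -20885.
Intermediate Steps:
Z(V) = 7/2 (Z(V) = 4 - (-2 + 3)²/2 = 4 - ½*1² = 4 - ½*1 = 4 - ½ = 7/2)
Z(19) - 1*20888 = 7/2 - 1*20888 = 7/2 - 20888 = -41769/2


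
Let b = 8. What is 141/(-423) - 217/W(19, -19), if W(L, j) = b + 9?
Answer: -668/51 ≈ -13.098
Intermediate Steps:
W(L, j) = 17 (W(L, j) = 8 + 9 = 17)
141/(-423) - 217/W(19, -19) = 141/(-423) - 217/17 = 141*(-1/423) - 217*1/17 = -⅓ - 217/17 = -668/51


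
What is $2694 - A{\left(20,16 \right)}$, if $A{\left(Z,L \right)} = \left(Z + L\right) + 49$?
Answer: $2609$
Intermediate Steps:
$A{\left(Z,L \right)} = 49 + L + Z$ ($A{\left(Z,L \right)} = \left(L + Z\right) + 49 = 49 + L + Z$)
$2694 - A{\left(20,16 \right)} = 2694 - \left(49 + 16 + 20\right) = 2694 - 85 = 2609$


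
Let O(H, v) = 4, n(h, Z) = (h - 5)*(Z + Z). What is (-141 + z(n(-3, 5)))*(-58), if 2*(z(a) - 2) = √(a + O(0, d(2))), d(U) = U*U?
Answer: 8062 - 58*I*√19 ≈ 8062.0 - 252.82*I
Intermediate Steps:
d(U) = U²
n(h, Z) = 2*Z*(-5 + h) (n(h, Z) = (-5 + h)*(2*Z) = 2*Z*(-5 + h))
z(a) = 2 + √(4 + a)/2 (z(a) = 2 + √(a + 4)/2 = 2 + √(4 + a)/2)
(-141 + z(n(-3, 5)))*(-58) = (-141 + (2 + √(4 + 2*5*(-5 - 3))/2))*(-58) = (-141 + (2 + √(4 + 2*5*(-8))/2))*(-58) = (-141 + (2 + √(4 - 80)/2))*(-58) = (-141 + (2 + √(-76)/2))*(-58) = (-141 + (2 + (2*I*√19)/2))*(-58) = (-141 + (2 + I*√19))*(-58) = (-139 + I*√19)*(-58) = 8062 - 58*I*√19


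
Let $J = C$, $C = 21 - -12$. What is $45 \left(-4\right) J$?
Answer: $-5940$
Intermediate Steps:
$C = 33$ ($C = 21 + 12 = 33$)
$J = 33$
$45 \left(-4\right) J = 45 \left(-4\right) 33 = \left(-180\right) 33 = -5940$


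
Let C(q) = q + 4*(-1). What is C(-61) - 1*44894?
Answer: -44959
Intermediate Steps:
C(q) = -4 + q (C(q) = q - 4 = -4 + q)
C(-61) - 1*44894 = (-4 - 61) - 1*44894 = -65 - 44894 = -44959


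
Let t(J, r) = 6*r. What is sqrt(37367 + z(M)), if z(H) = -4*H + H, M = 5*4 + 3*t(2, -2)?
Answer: sqrt(37415) ≈ 193.43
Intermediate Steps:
M = -16 (M = 5*4 + 3*(6*(-2)) = 20 + 3*(-12) = 20 - 36 = -16)
z(H) = -3*H
sqrt(37367 + z(M)) = sqrt(37367 - 3*(-16)) = sqrt(37367 + 48) = sqrt(37415)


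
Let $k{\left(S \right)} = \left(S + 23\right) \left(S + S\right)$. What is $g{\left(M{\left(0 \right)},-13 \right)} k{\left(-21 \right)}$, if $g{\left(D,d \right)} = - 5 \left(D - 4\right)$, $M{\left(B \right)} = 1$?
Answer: $-1260$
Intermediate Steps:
$g{\left(D,d \right)} = 20 - 5 D$ ($g{\left(D,d \right)} = - 5 \left(D - 4\right) = - 5 \left(-4 + D\right) = 20 - 5 D$)
$k{\left(S \right)} = 2 S \left(23 + S\right)$ ($k{\left(S \right)} = \left(23 + S\right) 2 S = 2 S \left(23 + S\right)$)
$g{\left(M{\left(0 \right)},-13 \right)} k{\left(-21 \right)} = \left(20 - 5\right) 2 \left(-21\right) \left(23 - 21\right) = \left(20 - 5\right) 2 \left(-21\right) 2 = 15 \left(-84\right) = -1260$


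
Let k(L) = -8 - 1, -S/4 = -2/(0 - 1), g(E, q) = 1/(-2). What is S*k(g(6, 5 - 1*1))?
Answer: 72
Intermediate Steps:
g(E, q) = -½
S = -8 (S = -(-8)/(0 - 1) = -(-8)/(-1) = -(-8)*(-1) = -4*2 = -8)
k(L) = -9
S*k(g(6, 5 - 1*1)) = -8*(-9) = 72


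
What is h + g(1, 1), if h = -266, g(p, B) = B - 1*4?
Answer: -269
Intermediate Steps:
g(p, B) = -4 + B (g(p, B) = B - 4 = -4 + B)
h + g(1, 1) = -266 + (-4 + 1) = -266 - 3 = -269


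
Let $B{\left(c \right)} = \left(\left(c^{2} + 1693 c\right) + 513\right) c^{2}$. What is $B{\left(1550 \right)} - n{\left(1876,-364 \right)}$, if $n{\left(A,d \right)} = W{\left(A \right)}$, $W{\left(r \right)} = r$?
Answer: $12077759105624$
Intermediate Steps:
$n{\left(A,d \right)} = A$
$B{\left(c \right)} = c^{2} \left(513 + c^{2} + 1693 c\right)$ ($B{\left(c \right)} = \left(513 + c^{2} + 1693 c\right) c^{2} = c^{2} \left(513 + c^{2} + 1693 c\right)$)
$B{\left(1550 \right)} - n{\left(1876,-364 \right)} = 1550^{2} \left(513 + 1550^{2} + 1693 \cdot 1550\right) - 1876 = 2402500 \left(513 + 2402500 + 2624150\right) - 1876 = 2402500 \cdot 5027163 - 1876 = 12077759107500 - 1876 = 12077759105624$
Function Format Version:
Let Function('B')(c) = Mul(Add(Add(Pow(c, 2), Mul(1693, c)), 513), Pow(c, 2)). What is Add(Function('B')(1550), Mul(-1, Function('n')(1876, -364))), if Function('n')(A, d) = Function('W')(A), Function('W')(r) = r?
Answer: 12077759105624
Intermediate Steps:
Function('n')(A, d) = A
Function('B')(c) = Mul(Pow(c, 2), Add(513, Pow(c, 2), Mul(1693, c))) (Function('B')(c) = Mul(Add(513, Pow(c, 2), Mul(1693, c)), Pow(c, 2)) = Mul(Pow(c, 2), Add(513, Pow(c, 2), Mul(1693, c))))
Add(Function('B')(1550), Mul(-1, Function('n')(1876, -364))) = Add(Mul(Pow(1550, 2), Add(513, Pow(1550, 2), Mul(1693, 1550))), Mul(-1, 1876)) = Add(Mul(2402500, Add(513, 2402500, 2624150)), -1876) = Add(Mul(2402500, 5027163), -1876) = Add(12077759107500, -1876) = 12077759105624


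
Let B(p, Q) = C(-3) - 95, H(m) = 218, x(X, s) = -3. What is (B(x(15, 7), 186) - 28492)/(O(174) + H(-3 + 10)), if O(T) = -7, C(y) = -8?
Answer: -28595/211 ≈ -135.52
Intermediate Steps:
B(p, Q) = -103 (B(p, Q) = -8 - 95 = -103)
(B(x(15, 7), 186) - 28492)/(O(174) + H(-3 + 10)) = (-103 - 28492)/(-7 + 218) = -28595/211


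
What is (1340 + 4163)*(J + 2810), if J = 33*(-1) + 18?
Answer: 15380885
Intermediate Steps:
J = -15 (J = -33 + 18 = -15)
(1340 + 4163)*(J + 2810) = (1340 + 4163)*(-15 + 2810) = 5503*2795 = 15380885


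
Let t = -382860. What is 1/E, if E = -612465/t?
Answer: 25524/40831 ≈ 0.62511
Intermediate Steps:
E = 40831/25524 (E = -612465/(-382860) = -612465*(-1/382860) = 40831/25524 ≈ 1.5997)
1/E = 1/(40831/25524) = 25524/40831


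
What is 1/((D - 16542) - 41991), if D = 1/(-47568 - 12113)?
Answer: -59681/3493307974 ≈ -1.7084e-5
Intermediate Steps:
D = -1/59681 (D = 1/(-59681) = -1/59681 ≈ -1.6756e-5)
1/((D - 16542) - 41991) = 1/((-1/59681 - 16542) - 41991) = 1/(-987243103/59681 - 41991) = 1/(-3493307974/59681) = -59681/3493307974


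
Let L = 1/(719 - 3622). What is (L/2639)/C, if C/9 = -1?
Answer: 1/68949153 ≈ 1.4503e-8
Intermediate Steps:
C = -9 (C = 9*(-1) = -9)
L = -1/2903 (L = 1/(-2903) = -1/2903 ≈ -0.00034447)
(L/2639)/C = (-1/2903/2639)/(-9) = -(-1)/(26127*2639) = -1/9*(-1/7661017) = 1/68949153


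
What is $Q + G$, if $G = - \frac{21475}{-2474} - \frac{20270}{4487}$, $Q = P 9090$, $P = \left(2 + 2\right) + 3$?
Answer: $\frac{706392532285}{11100838} \approx 63634.0$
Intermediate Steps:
$P = 7$ ($P = 4 + 3 = 7$)
$Q = 63630$ ($Q = 7 \cdot 9090 = 63630$)
$G = \frac{46210345}{11100838}$ ($G = \left(-21475\right) \left(- \frac{1}{2474}\right) - \frac{20270}{4487} = \frac{21475}{2474} - \frac{20270}{4487} = \frac{46210345}{11100838} \approx 4.1628$)
$Q + G = 63630 + \frac{46210345}{11100838} = \frac{706392532285}{11100838}$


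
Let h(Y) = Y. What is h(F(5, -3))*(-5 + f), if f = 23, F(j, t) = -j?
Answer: -90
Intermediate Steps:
h(F(5, -3))*(-5 + f) = (-1*5)*(-5 + 23) = -5*18 = -90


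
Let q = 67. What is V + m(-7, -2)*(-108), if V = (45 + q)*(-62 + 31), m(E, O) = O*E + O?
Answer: -4768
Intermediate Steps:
m(E, O) = O + E*O (m(E, O) = E*O + O = O + E*O)
V = -3472 (V = (45 + 67)*(-62 + 31) = 112*(-31) = -3472)
V + m(-7, -2)*(-108) = -3472 - 2*(1 - 7)*(-108) = -3472 - 2*(-6)*(-108) = -3472 + 12*(-108) = -3472 - 1296 = -4768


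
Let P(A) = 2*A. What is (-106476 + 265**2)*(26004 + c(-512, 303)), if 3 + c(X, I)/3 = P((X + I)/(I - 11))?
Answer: -137559603393/146 ≈ -9.4219e+8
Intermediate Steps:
c(X, I) = -9 + 6*(I + X)/(-11 + I) (c(X, I) = -9 + 3*(2*((X + I)/(I - 11))) = -9 + 3*(2*((I + X)/(-11 + I))) = -9 + 3*(2*(I + X)/(-11 + I)) = -9 + 6*(I + X)/(-11 + I))
(-106476 + 265**2)*(26004 + c(-512, 303)) = (-106476 + 265**2)*(26004 + 3*(33 - 1*303 + 2*(-512))/(-11 + 303)) = (-106476 + 70225)*(26004 + 3*(33 - 303 - 1024)/292) = -36251*(26004 + 3*(1/292)*(-1294)) = -36251*(26004 - 1941/146) = -36251*3794643/146 = -137559603393/146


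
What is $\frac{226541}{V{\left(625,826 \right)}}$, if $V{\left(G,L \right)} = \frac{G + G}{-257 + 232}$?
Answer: $- \frac{226541}{50} \approx -4530.8$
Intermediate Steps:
$V{\left(G,L \right)} = - \frac{2 G}{25}$ ($V{\left(G,L \right)} = \frac{2 G}{-25} = 2 G \left(- \frac{1}{25}\right) = - \frac{2 G}{25}$)
$\frac{226541}{V{\left(625,826 \right)}} = \frac{226541}{\left(- \frac{2}{25}\right) 625} = \frac{226541}{-50} = 226541 \left(- \frac{1}{50}\right) = - \frac{226541}{50}$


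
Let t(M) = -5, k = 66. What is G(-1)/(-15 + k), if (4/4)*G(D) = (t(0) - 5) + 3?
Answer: -7/51 ≈ -0.13725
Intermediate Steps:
G(D) = -7 (G(D) = (-5 - 5) + 3 = -10 + 3 = -7)
G(-1)/(-15 + k) = -7/(-15 + 66) = -7/51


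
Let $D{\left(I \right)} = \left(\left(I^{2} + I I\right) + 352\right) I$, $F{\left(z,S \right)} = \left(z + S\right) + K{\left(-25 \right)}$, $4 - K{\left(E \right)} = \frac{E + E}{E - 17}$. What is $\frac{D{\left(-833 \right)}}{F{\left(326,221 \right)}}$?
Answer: $- \frac{12141279045}{5773} \approx -2.1031 \cdot 10^{6}$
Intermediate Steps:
$K{\left(E \right)} = 4 - \frac{2 E}{-17 + E}$ ($K{\left(E \right)} = 4 - \frac{E + E}{E - 17} = 4 - \frac{2 E}{-17 + E}$)
$F{\left(z,S \right)} = \frac{59}{21} + S + z$ ($F{\left(z,S \right)} = \left(z + S\right) + \frac{2 \left(-34 - 25\right)}{-17 - 25} = \left(S + z\right) + 2 \frac{1}{-42} \left(-59\right) = \left(S + z\right) + 2 \left(- \frac{1}{42}\right) \left(-59\right) = \left(S + z\right) + \frac{59}{21} = \frac{59}{21} + S + z$)
$D{\left(I \right)} = I \left(352 + 2 I^{2}\right)$ ($D{\left(I \right)} = \left(\left(I^{2} + I^{2}\right) + 352\right) I = \left(2 I^{2} + 352\right) I = \left(352 + 2 I^{2}\right) I = I \left(352 + 2 I^{2}\right)$)
$\frac{D{\left(-833 \right)}}{F{\left(326,221 \right)}} = \frac{2 \left(-833\right) \left(176 + \left(-833\right)^{2}\right)}{\frac{59}{21} + 221 + 326} = \frac{2 \left(-833\right) \left(176 + 693889\right)}{\frac{11546}{21}} = 2 \left(-833\right) 694065 \cdot \frac{21}{11546} = \left(-1156312290\right) \frac{21}{11546} = - \frac{12141279045}{5773}$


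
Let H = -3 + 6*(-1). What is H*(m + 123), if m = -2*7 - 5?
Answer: -936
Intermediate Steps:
H = -9 (H = -3 - 6 = -9)
m = -19 (m = -14 - 5 = -19)
H*(m + 123) = -9*(-19 + 123) = -9*104 = -936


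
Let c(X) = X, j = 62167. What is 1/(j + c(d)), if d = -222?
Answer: 1/61945 ≈ 1.6143e-5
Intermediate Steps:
1/(j + c(d)) = 1/(62167 - 222) = 1/61945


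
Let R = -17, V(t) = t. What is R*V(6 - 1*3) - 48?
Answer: -99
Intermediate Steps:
R*V(6 - 1*3) - 48 = -17*(6 - 1*3) - 48 = -17*(6 - 3) - 48 = -17*3 - 48 = -51 - 48 = -99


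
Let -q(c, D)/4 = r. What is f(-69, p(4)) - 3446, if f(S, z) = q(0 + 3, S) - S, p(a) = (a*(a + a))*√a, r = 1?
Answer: -3381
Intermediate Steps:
q(c, D) = -4 (q(c, D) = -4*1 = -4)
p(a) = 2*a^(5/2) (p(a) = (a*(2*a))*√a = (2*a²)*√a = 2*a^(5/2))
f(S, z) = -4 - S
f(-69, p(4)) - 3446 = (-4 - 1*(-69)) - 3446 = (-4 + 69) - 3446 = 65 - 3446 = -3381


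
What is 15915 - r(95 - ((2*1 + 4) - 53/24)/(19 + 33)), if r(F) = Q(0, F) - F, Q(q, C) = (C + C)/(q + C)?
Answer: 1536761/96 ≈ 16008.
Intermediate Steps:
Q(q, C) = 2*C/(C + q) (Q(q, C) = (2*C)/(C + q) = 2*C/(C + q))
r(F) = 2 - F (r(F) = 2*F/(F + 0) - F = 2*F/F - F = 2 - F)
15915 - r(95 - ((2*1 + 4) - 53/24)/(19 + 33)) = 15915 - (2 - (95 - ((2*1 + 4) - 53/24)/(19 + 33))) = 15915 - (2 - (95 - ((2 + 4) - 53*1/24)/52)) = 15915 - (2 - (95 - (6 - 53/24)/52)) = 15915 - (2 - (95 - 91/(24*52))) = 15915 - (2 - (95 - 1*7/96)) = 15915 - (2 - (95 - 7/96)) = 15915 - (2 - 1*9113/96) = 15915 - (2 - 9113/96) = 15915 - 1*(-8921/96) = 15915 + 8921/96 = 1536761/96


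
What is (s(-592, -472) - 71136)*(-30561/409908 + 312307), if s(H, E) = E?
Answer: -763920751001630/34159 ≈ -2.2364e+10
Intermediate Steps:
(s(-592, -472) - 71136)*(-30561/409908 + 312307) = (-472 - 71136)*(-30561/409908 + 312307) = -71608*(-30561*1/409908 + 312307) = -71608*(-10187/136636 + 312307) = -71608*42672369065/136636 = -763920751001630/34159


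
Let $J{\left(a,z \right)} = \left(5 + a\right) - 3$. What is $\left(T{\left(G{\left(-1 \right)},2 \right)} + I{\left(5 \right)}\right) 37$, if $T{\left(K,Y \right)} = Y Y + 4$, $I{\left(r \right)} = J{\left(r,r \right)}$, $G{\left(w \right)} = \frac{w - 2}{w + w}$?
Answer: $555$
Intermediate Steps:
$G{\left(w \right)} = \frac{-2 + w}{2 w}$
$J{\left(a,z \right)} = 2 + a$
$I{\left(r \right)} = 2 + r$
$T{\left(K,Y \right)} = 4 + Y^{2}$ ($T{\left(K,Y \right)} = Y^{2} + 4 = 4 + Y^{2}$)
$\left(T{\left(G{\left(-1 \right)},2 \right)} + I{\left(5 \right)}\right) 37 = \left(\left(4 + 2^{2}\right) + \left(2 + 5\right)\right) 37 = \left(\left(4 + 4\right) + 7\right) 37 = \left(8 + 7\right) 37 = 15 \cdot 37 = 555$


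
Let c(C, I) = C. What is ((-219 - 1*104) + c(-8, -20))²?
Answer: 109561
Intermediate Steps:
((-219 - 1*104) + c(-8, -20))² = ((-219 - 1*104) - 8)² = ((-219 - 104) - 8)² = (-323 - 8)² = (-331)² = 109561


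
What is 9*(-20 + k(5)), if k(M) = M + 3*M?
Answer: 0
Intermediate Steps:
k(M) = 4*M
9*(-20 + k(5)) = 9*(-20 + 4*5) = 9*(-20 + 20) = 9*0 = 0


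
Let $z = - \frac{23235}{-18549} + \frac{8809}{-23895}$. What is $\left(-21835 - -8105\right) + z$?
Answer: $- \frac{75125105086}{5471955} \approx -13729.0$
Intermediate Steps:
$z = \frac{4837064}{5471955}$ ($z = \left(-23235\right) \left(- \frac{1}{18549}\right) + 8809 \left(- \frac{1}{23895}\right) = \frac{7745}{6183} - \frac{8809}{23895} = \frac{4837064}{5471955} \approx 0.88397$)
$\left(-21835 - -8105\right) + z = \left(-21835 - -8105\right) + \frac{4837064}{5471955} = \left(-21835 + 8105\right) + \frac{4837064}{5471955} = -13730 + \frac{4837064}{5471955} = - \frac{75125105086}{5471955}$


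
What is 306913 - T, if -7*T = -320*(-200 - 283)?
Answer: 328993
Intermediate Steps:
T = -22080 (T = -(-320)*(-200 - 283)/7 = -(-320)*(-483)/7 = -⅐*154560 = -22080)
306913 - T = 306913 - 1*(-22080) = 306913 + 22080 = 328993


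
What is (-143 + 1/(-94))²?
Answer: 180714249/8836 ≈ 20452.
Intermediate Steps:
(-143 + 1/(-94))² = (-143 - 1/94)² = (-13443/94)² = 180714249/8836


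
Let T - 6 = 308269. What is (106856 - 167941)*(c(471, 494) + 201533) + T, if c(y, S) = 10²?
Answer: -12316443530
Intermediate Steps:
T = 308275 (T = 6 + 308269 = 308275)
c(y, S) = 100
(106856 - 167941)*(c(471, 494) + 201533) + T = (106856 - 167941)*(100 + 201533) + 308275 = -61085*201633 + 308275 = -12316751805 + 308275 = -12316443530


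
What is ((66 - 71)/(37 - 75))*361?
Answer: 95/2 ≈ 47.500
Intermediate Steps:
((66 - 71)/(37 - 75))*361 = -5/(-38)*361 = -5*(-1/38)*361 = (5/38)*361 = 95/2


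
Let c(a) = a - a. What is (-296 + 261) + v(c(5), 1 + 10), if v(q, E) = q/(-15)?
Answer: -35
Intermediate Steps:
c(a) = 0
v(q, E) = -q/15 (v(q, E) = q*(-1/15) = -q/15)
(-296 + 261) + v(c(5), 1 + 10) = (-296 + 261) - 1/15*0 = -35 + 0 = -35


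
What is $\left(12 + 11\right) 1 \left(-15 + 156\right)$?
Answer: $3243$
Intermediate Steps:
$\left(12 + 11\right) 1 \left(-15 + 156\right) = 23 \cdot 1 \cdot 141 = 23 \cdot 141 = 3243$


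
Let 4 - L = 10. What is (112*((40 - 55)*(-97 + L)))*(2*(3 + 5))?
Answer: 2768640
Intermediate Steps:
L = -6 (L = 4 - 1*10 = 4 - 10 = -6)
(112*((40 - 55)*(-97 + L)))*(2*(3 + 5)) = (112*((40 - 55)*(-97 - 6)))*(2*(3 + 5)) = (112*(-15*(-103)))*(2*8) = (112*1545)*16 = 173040*16 = 2768640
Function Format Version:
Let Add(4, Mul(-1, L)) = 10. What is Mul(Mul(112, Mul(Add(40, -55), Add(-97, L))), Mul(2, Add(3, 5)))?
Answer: 2768640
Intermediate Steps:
L = -6 (L = Add(4, Mul(-1, 10)) = Add(4, -10) = -6)
Mul(Mul(112, Mul(Add(40, -55), Add(-97, L))), Mul(2, Add(3, 5))) = Mul(Mul(112, Mul(Add(40, -55), Add(-97, -6))), Mul(2, Add(3, 5))) = Mul(Mul(112, Mul(-15, -103)), Mul(2, 8)) = Mul(Mul(112, 1545), 16) = Mul(173040, 16) = 2768640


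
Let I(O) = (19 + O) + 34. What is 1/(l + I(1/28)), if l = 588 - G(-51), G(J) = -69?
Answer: 28/19881 ≈ 0.0014084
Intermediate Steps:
I(O) = 53 + O
l = 657 (l = 588 - 1*(-69) = 588 + 69 = 657)
1/(l + I(1/28)) = 1/(657 + (53 + 1/28)) = 1/(657 + 1485/28) = 1/(19881/28) = 28/19881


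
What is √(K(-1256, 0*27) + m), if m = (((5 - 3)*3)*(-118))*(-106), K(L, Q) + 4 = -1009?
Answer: √74035 ≈ 272.09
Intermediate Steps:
K(L, Q) = -1013 (K(L, Q) = -4 - 1009 = -1013)
m = 75048 (m = ((2*3)*(-118))*(-106) = (6*(-118))*(-106) = -708*(-106) = 75048)
√(K(-1256, 0*27) + m) = √(-1013 + 75048) = √74035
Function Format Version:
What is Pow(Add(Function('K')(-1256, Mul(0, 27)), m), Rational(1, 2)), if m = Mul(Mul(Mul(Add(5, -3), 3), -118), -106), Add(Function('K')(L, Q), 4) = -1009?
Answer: Pow(74035, Rational(1, 2)) ≈ 272.09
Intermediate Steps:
Function('K')(L, Q) = -1013 (Function('K')(L, Q) = Add(-4, -1009) = -1013)
m = 75048 (m = Mul(Mul(Mul(2, 3), -118), -106) = Mul(Mul(6, -118), -106) = Mul(-708, -106) = 75048)
Pow(Add(Function('K')(-1256, Mul(0, 27)), m), Rational(1, 2)) = Pow(Add(-1013, 75048), Rational(1, 2)) = Pow(74035, Rational(1, 2))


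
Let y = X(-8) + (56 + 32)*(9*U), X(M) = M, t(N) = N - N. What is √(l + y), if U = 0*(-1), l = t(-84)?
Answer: 2*I*√2 ≈ 2.8284*I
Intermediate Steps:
t(N) = 0
l = 0
U = 0
y = -8 (y = -8 + (56 + 32)*(9*0) = -8 + 88*0 = -8 + 0 = -8)
√(l + y) = √(0 - 8) = √(-8) = 2*I*√2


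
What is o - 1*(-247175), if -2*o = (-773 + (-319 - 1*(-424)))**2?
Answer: 24063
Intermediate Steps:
o = -223112 (o = -(-773 + (-319 - 1*(-424)))**2/2 = -(-773 + (-319 + 424))**2/2 = -(-773 + 105)**2/2 = -1/2*(-668)**2 = -1/2*446224 = -223112)
o - 1*(-247175) = -223112 - 1*(-247175) = -223112 + 247175 = 24063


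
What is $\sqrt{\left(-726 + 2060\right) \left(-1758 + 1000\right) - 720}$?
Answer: $2 i \sqrt{252973} \approx 1005.9 i$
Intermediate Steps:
$\sqrt{\left(-726 + 2060\right) \left(-1758 + 1000\right) - 720} = \sqrt{1334 \left(-758\right) - 720} = \sqrt{-1011172 - 720} = \sqrt{-1011892} = 2 i \sqrt{252973}$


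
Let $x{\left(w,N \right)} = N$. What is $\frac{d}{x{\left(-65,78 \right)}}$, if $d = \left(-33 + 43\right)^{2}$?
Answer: $\frac{50}{39} \approx 1.2821$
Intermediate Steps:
$d = 100$ ($d = 10^{2} = 100$)
$\frac{d}{x{\left(-65,78 \right)}} = \frac{100}{78} = 100 \cdot \frac{1}{78} = \frac{50}{39}$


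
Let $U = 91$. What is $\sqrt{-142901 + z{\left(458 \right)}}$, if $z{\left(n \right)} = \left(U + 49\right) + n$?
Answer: $i \sqrt{142303} \approx 377.23 i$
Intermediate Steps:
$z{\left(n \right)} = 140 + n$ ($z{\left(n \right)} = \left(91 + 49\right) + n = 140 + n$)
$\sqrt{-142901 + z{\left(458 \right)}} = \sqrt{-142901 + \left(140 + 458\right)} = \sqrt{-142901 + 598} = \sqrt{-142303} = i \sqrt{142303}$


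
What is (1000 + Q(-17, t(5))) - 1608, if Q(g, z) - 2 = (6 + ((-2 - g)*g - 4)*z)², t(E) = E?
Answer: 1660915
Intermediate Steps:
Q(g, z) = 2 + (6 + z*(-4 + g*(-2 - g)))² (Q(g, z) = 2 + (6 + ((-2 - g)*g - 4)*z)² = 2 + (6 + (g*(-2 - g) - 4)*z)² = 2 + (6 + (-4 + g*(-2 - g))*z)² = 2 + (6 + z*(-4 + g*(-2 - g)))²)
(1000 + Q(-17, t(5))) - 1608 = (1000 + (2 + (-6 + 4*5 + 5*(-17)² + 2*(-17)*5)²)) - 1608 = (1000 + (2 + (-6 + 20 + 5*289 - 170)²)) - 1608 = (1000 + (2 + (-6 + 20 + 1445 - 170)²)) - 1608 = (1000 + (2 + 1289²)) - 1608 = (1000 + (2 + 1661521)) - 1608 = (1000 + 1661523) - 1608 = 1662523 - 1608 = 1660915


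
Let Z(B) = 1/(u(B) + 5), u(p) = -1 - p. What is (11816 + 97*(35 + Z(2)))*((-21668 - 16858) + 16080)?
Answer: -342514737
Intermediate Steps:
Z(B) = 1/(4 - B) (Z(B) = 1/((-1 - B) + 5) = 1/(4 - B))
(11816 + 97*(35 + Z(2)))*((-21668 - 16858) + 16080) = (11816 + 97*(35 - 1/(-4 + 2)))*((-21668 - 16858) + 16080) = (11816 + 97*(35 - 1/(-2)))*(-38526 + 16080) = (11816 + 97*(35 - 1*(-1/2)))*(-22446) = (11816 + 97*(35 + 1/2))*(-22446) = (11816 + 97*(71/2))*(-22446) = (11816 + 6887/2)*(-22446) = (30519/2)*(-22446) = -342514737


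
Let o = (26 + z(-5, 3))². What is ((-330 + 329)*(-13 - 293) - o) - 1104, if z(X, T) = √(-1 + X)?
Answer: -1468 - 52*I*√6 ≈ -1468.0 - 127.37*I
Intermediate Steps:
o = (26 + I*√6)² (o = (26 + √(-1 - 5))² = (26 + √(-6))² = (26 + I*√6)² ≈ 670.0 + 127.37*I)
((-330 + 329)*(-13 - 293) - o) - 1104 = ((-330 + 329)*(-13 - 293) - (26 + I*√6)²) - 1104 = (-1*(-306) - (26 + I*√6)²) - 1104 = (306 - (26 + I*√6)²) - 1104 = -798 - (26 + I*√6)²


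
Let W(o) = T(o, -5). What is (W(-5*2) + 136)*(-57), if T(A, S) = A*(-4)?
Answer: -10032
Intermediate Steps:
T(A, S) = -4*A
W(o) = -4*o
(W(-5*2) + 136)*(-57) = (-(-20)*2 + 136)*(-57) = (-4*(-10) + 136)*(-57) = (40 + 136)*(-57) = 176*(-57) = -10032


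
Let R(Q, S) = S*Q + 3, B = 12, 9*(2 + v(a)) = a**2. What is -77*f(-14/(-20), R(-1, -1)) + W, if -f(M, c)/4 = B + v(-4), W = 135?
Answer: 33863/9 ≈ 3762.6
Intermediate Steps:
v(a) = -2 + a**2/9
R(Q, S) = 3 + Q*S (R(Q, S) = Q*S + 3 = 3 + Q*S)
f(M, c) = -424/9 (f(M, c) = -4*(12 + (-2 + (1/9)*(-4)**2)) = -4*(12 + (-2 + (1/9)*16)) = -4*(12 + (-2 + 16/9)) = -4*(12 - 2/9) = -4*106/9 = -424/9)
-77*f(-14/(-20), R(-1, -1)) + W = -77*(-424/9) + 135 = 32648/9 + 135 = 33863/9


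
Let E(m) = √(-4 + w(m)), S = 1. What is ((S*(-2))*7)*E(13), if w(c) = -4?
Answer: -28*I*√2 ≈ -39.598*I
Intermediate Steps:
E(m) = 2*I*√2 (E(m) = √(-4 - 4) = √(-8) = 2*I*√2)
((S*(-2))*7)*E(13) = ((1*(-2))*7)*(2*I*√2) = (-2*7)*(2*I*√2) = -28*I*√2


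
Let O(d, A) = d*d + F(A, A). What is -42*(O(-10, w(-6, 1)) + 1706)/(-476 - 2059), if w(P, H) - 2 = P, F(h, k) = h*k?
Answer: 25508/845 ≈ 30.187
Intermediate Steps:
w(P, H) = 2 + P
O(d, A) = A² + d² (O(d, A) = d*d + A*A = d² + A² = A² + d²)
-42*(O(-10, w(-6, 1)) + 1706)/(-476 - 2059) = -42*(((2 - 6)² + (-10)²) + 1706)/(-476 - 2059) = -42*(((-4)² + 100) + 1706)/(-2535) = -42*((16 + 100) + 1706)*(-1)/2535 = -42*(116 + 1706)*(-1)/2535 = -76524*(-1)/2535 = -42*(-1822/2535) = 25508/845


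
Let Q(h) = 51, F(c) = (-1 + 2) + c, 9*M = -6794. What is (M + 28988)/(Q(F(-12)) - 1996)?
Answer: -254098/17505 ≈ -14.516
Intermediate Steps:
M = -6794/9 (M = (⅑)*(-6794) = -6794/9 ≈ -754.89)
F(c) = 1 + c
(M + 28988)/(Q(F(-12)) - 1996) = (-6794/9 + 28988)/(51 - 1996) = (254098/9)/(-1945) = (254098/9)*(-1/1945) = -254098/17505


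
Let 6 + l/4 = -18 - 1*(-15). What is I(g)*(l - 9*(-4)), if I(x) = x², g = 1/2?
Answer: 0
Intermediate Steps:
l = -36 (l = -24 + 4*(-18 - 1*(-15)) = -24 + 4*(-18 + 15) = -24 + 4*(-3) = -24 - 12 = -36)
g = ½ ≈ 0.50000
I(g)*(l - 9*(-4)) = (½)²*(-36 - 9*(-4)) = (-36 + 36)/4 = (¼)*0 = 0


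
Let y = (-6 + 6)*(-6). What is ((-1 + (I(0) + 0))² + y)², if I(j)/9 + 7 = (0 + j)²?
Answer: 16777216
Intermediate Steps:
I(j) = -63 + 9*j² (I(j) = -63 + 9*(0 + j)² = -63 + 9*j²)
y = 0 (y = 0*(-6) = 0)
((-1 + (I(0) + 0))² + y)² = ((-1 + ((-63 + 9*0²) + 0))² + 0)² = ((-1 + ((-63 + 9*0) + 0))² + 0)² = ((-1 + ((-63 + 0) + 0))² + 0)² = ((-1 + (-63 + 0))² + 0)² = ((-1 - 63)² + 0)² = ((-64)² + 0)² = (4096 + 0)² = 4096² = 16777216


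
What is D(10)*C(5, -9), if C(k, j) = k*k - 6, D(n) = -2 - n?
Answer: -228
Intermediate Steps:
C(k, j) = -6 + k² (C(k, j) = k² - 6 = -6 + k²)
D(10)*C(5, -9) = (-2 - 1*10)*(-6 + 5²) = (-2 - 10)*(-6 + 25) = -12*19 = -228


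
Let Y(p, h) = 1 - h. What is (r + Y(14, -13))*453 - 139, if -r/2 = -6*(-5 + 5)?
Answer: 6203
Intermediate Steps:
r = 0 (r = -(-12)*(-5 + 5) = -(-12)*0 = -2*0 = 0)
(r + Y(14, -13))*453 - 139 = (0 + (1 - 1*(-13)))*453 - 139 = (0 + (1 + 13))*453 - 139 = (0 + 14)*453 - 139 = 14*453 - 139 = 6342 - 139 = 6203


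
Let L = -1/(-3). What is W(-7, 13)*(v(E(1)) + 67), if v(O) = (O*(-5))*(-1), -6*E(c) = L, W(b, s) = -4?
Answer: -2402/9 ≈ -266.89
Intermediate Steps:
L = 1/3 (L = -1*(-1/3) = 1/3 ≈ 0.33333)
E(c) = -1/18 (E(c) = -1/6*1/3 = -1/18)
v(O) = 5*O (v(O) = -5*O*(-1) = 5*O)
W(-7, 13)*(v(E(1)) + 67) = -4*(5*(-1/18) + 67) = -4*(-5/18 + 67) = -4*1201/18 = -2402/9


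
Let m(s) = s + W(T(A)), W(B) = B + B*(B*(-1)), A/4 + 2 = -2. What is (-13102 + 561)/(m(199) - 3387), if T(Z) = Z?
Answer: 12541/3460 ≈ 3.6246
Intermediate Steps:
A = -16 (A = -8 + 4*(-2) = -8 - 8 = -16)
W(B) = B - B² (W(B) = B + B*(-B) = B - B²)
m(s) = -272 + s (m(s) = s - 16*(1 - 1*(-16)) = s - 16*(1 + 16) = s - 16*17 = s - 272 = -272 + s)
(-13102 + 561)/(m(199) - 3387) = (-13102 + 561)/((-272 + 199) - 3387) = -12541/(-73 - 3387) = -12541/(-3460) = -12541*(-1/3460) = 12541/3460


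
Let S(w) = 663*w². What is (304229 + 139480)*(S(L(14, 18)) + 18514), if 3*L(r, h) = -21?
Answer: 22629602709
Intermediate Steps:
L(r, h) = -7 (L(r, h) = (⅓)*(-21) = -7)
(304229 + 139480)*(S(L(14, 18)) + 18514) = (304229 + 139480)*(663*(-7)² + 18514) = 443709*(663*49 + 18514) = 443709*(32487 + 18514) = 443709*51001 = 22629602709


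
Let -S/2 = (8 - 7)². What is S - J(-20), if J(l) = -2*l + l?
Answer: -22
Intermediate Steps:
S = -2 (S = -2*(8 - 7)² = -2*1² = -2*1 = -2)
J(l) = -l
S - J(-20) = -2 - (-1)*(-20) = -2 - 1*20 = -2 - 20 = -22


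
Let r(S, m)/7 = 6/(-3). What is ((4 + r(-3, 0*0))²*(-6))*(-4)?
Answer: 2400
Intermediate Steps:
r(S, m) = -14 (r(S, m) = 7*(6/(-3)) = 7*(6*(-⅓)) = 7*(-2) = -14)
((4 + r(-3, 0*0))²*(-6))*(-4) = ((4 - 14)²*(-6))*(-4) = ((-10)²*(-6))*(-4) = (100*(-6))*(-4) = -600*(-4) = 2400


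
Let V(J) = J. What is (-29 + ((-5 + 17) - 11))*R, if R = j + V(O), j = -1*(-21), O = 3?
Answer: -672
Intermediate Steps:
j = 21
R = 24 (R = 21 + 3 = 24)
(-29 + ((-5 + 17) - 11))*R = (-29 + ((-5 + 17) - 11))*24 = (-29 + (12 - 11))*24 = (-29 + 1)*24 = -28*24 = -672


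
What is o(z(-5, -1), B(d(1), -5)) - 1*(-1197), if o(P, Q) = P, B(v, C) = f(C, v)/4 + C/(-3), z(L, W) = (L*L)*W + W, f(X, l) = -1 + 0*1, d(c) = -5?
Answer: 1171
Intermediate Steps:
f(X, l) = -1 (f(X, l) = -1 + 0 = -1)
z(L, W) = W + W*L² (z(L, W) = L²*W + W = W*L² + W = W + W*L²)
B(v, C) = -¼ - C/3 (B(v, C) = -1/4 + C/(-3) = -1*¼ + C*(-⅓) = -¼ - C/3)
o(z(-5, -1), B(d(1), -5)) - 1*(-1197) = -(1 + (-5)²) - 1*(-1197) = -(1 + 25) + 1197 = -1*26 + 1197 = -26 + 1197 = 1171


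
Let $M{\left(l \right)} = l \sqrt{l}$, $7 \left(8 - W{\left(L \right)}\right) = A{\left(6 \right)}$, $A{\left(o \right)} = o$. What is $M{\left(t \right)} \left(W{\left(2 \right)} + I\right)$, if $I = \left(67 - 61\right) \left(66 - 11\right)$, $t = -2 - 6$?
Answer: $- \frac{37760 i \sqrt{2}}{7} \approx - 7628.7 i$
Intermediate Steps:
$t = -8$ ($t = -2 - 6 = -8$)
$W{\left(L \right)} = \frac{50}{7}$ ($W{\left(L \right)} = 8 - \frac{6}{7} = \frac{50}{7}$)
$M{\left(l \right)} = l^{\frac{3}{2}}$
$I = 330$ ($I = 6 \cdot 55 = 330$)
$M{\left(t \right)} \left(W{\left(2 \right)} + I\right) = \left(-8\right)^{\frac{3}{2}} \left(\frac{50}{7} + 330\right) = - 16 i \sqrt{2} \cdot \frac{2360}{7} = - \frac{37760 i \sqrt{2}}{7}$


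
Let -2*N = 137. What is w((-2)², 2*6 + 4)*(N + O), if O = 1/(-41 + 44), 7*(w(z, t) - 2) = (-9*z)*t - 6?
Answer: 116156/21 ≈ 5531.2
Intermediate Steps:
N = -137/2 (N = -½*137 = -137/2 ≈ -68.500)
w(z, t) = 8/7 - 9*t*z/7 (w(z, t) = 2 + ((-9*z)*t - 6)/7 = 2 + (-9*t*z - 6)/7 = 2 + (-6 - 9*t*z)/7 = 2 + (-6/7 - 9*t*z/7) = 8/7 - 9*t*z/7)
O = ⅓ (O = 1/3 = ⅓ ≈ 0.33333)
w((-2)², 2*6 + 4)*(N + O) = (8/7 - 9/7*(2*6 + 4)*(-2)²)*(-137/2 + ⅓) = (8/7 - 9/7*(12 + 4)*4)*(-409/6) = (8/7 - 9/7*16*4)*(-409/6) = (8/7 - 576/7)*(-409/6) = -568/7*(-409/6) = 116156/21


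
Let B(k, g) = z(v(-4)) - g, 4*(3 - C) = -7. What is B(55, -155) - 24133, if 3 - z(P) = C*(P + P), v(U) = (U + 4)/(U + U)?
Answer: -23975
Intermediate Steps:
C = 19/4 (C = 3 - 1/4*(-7) = 3 + 7/4 = 19/4 ≈ 4.7500)
v(U) = (4 + U)/(2*U) (v(U) = (4 + U)/((2*U)) = (4 + U)*(1/(2*U)) = (4 + U)/(2*U))
z(P) = 3 - 19*P/2 (z(P) = 3 - 19*(P + P)/4 = 3 - 19*2*P/4 = 3 - 19*P/2)
B(k, g) = 3 - g (B(k, g) = (3 - 19*(4 - 4)/(4*(-4))) - g = (3 - 19*(-1)*0/(4*4)) - g = (3 - 19/2*0) - g = (3 + 0) - g = 3 - g)
B(55, -155) - 24133 = (3 - 1*(-155)) - 24133 = (3 + 155) - 24133 = 158 - 24133 = -23975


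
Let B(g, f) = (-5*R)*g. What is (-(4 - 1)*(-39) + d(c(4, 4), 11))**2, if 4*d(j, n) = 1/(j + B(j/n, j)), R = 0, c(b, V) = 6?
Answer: 7890481/576 ≈ 13699.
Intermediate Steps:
B(g, f) = 0 (B(g, f) = (-5*0)*g = 0*g = 0)
d(j, n) = 1/(4*j) (d(j, n) = 1/(4*(j + 0)) = 1/(4*j))
(-(4 - 1)*(-39) + d(c(4, 4), 11))**2 = (-(4 - 1)*(-39) + (1/4)/6)**2 = (-1*3*(-39) + (1/4)*(1/6))**2 = (-3*(-39) + 1/24)**2 = (117 + 1/24)**2 = (2809/24)**2 = 7890481/576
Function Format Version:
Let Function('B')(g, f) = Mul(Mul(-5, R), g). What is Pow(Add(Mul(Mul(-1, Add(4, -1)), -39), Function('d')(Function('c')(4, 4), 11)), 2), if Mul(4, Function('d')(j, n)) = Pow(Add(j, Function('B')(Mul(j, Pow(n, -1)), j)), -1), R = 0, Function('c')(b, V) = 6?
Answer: Rational(7890481, 576) ≈ 13699.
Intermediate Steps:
Function('B')(g, f) = 0 (Function('B')(g, f) = Mul(Mul(-5, 0), g) = Mul(0, g) = 0)
Function('d')(j, n) = Mul(Rational(1, 4), Pow(j, -1)) (Function('d')(j, n) = Mul(Rational(1, 4), Pow(Add(j, 0), -1)) = Mul(Rational(1, 4), Pow(j, -1)))
Pow(Add(Mul(Mul(-1, Add(4, -1)), -39), Function('d')(Function('c')(4, 4), 11)), 2) = Pow(Add(Mul(Mul(-1, Add(4, -1)), -39), Mul(Rational(1, 4), Pow(6, -1))), 2) = Pow(Add(Mul(Mul(-1, 3), -39), Mul(Rational(1, 4), Rational(1, 6))), 2) = Pow(Add(Mul(-3, -39), Rational(1, 24)), 2) = Pow(Add(117, Rational(1, 24)), 2) = Pow(Rational(2809, 24), 2) = Rational(7890481, 576)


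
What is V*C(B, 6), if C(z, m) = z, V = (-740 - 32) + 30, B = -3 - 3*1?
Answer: 4452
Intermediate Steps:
B = -6 (B = -3 - 3 = -6)
V = -742 (V = -772 + 30 = -742)
V*C(B, 6) = -742*(-6) = 4452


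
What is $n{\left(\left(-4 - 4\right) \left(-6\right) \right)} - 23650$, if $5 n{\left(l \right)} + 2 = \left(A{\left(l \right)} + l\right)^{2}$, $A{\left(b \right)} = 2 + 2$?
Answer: $- \frac{115548}{5} \approx -23110.0$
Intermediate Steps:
$A{\left(b \right)} = 4$
$n{\left(l \right)} = - \frac{2}{5} + \frac{\left(4 + l\right)^{2}}{5}$
$n{\left(\left(-4 - 4\right) \left(-6\right) \right)} - 23650 = \left(- \frac{2}{5} + \frac{\left(4 + \left(-4 - 4\right) \left(-6\right)\right)^{2}}{5}\right) - 23650 = \left(- \frac{2}{5} + \frac{\left(4 - -48\right)^{2}}{5}\right) - 23650 = \left(- \frac{2}{5} + \frac{\left(4 + 48\right)^{2}}{5}\right) - 23650 = \left(- \frac{2}{5} + \frac{52^{2}}{5}\right) - 23650 = \left(- \frac{2}{5} + \frac{1}{5} \cdot 2704\right) - 23650 = \left(- \frac{2}{5} + \frac{2704}{5}\right) - 23650 = \frac{2702}{5} - 23650 = - \frac{115548}{5}$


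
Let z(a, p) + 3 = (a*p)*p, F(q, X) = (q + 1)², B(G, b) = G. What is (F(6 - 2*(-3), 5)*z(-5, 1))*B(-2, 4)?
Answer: 2704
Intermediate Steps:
F(q, X) = (1 + q)²
z(a, p) = -3 + a*p² (z(a, p) = -3 + (a*p)*p = -3 + a*p²)
(F(6 - 2*(-3), 5)*z(-5, 1))*B(-2, 4) = ((1 + (6 - 2*(-3)))²*(-3 - 5*1²))*(-2) = ((1 + (6 + 6))²*(-3 - 5*1))*(-2) = ((1 + 12)²*(-3 - 5))*(-2) = (13²*(-8))*(-2) = (169*(-8))*(-2) = -1352*(-2) = 2704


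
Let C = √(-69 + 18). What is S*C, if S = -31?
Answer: -31*I*√51 ≈ -221.38*I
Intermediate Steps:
C = I*√51 (C = √(-51) = I*√51 ≈ 7.1414*I)
S*C = -31*I*√51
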